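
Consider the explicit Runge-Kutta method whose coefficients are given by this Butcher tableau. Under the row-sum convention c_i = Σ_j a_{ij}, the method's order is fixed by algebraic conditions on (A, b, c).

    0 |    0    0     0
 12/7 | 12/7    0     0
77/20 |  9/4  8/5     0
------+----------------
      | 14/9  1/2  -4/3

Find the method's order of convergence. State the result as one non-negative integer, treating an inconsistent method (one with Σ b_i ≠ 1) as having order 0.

b = (14/9, 1/2, -4/3)
c = (0, 12/7, 77/20)
Ac = (0, 0, 96/35)
Σ b_i: 14/9·1 + 1/2·1 + (-4/3)·1 = 13/18 ≠ 1 ⇒ order 0.

0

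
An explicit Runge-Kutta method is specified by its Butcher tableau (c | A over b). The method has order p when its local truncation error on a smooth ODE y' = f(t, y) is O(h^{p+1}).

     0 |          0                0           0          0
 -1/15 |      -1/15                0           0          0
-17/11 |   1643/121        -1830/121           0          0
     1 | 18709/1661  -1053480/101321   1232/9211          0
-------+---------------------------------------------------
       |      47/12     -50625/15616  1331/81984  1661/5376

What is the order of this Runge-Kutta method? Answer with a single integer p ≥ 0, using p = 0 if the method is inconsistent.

b = (47/12, -50625/15616, 1331/81984, 1661/5376)
c = (0, -1/15, -17/11, 1)
Ac = (0, 0, 122/121, 808/1661)
Σ b_i: 47/12·1 + (-50625/15616)·1 + 1331/81984·1 + 1661/5376·1 = 1 ✓
b·c: (-50625/15616)·(-1/15) + 1331/81984·(-17/11) + 1661/5376·1 = 1/2 ✓
b·c²: (-50625/15616)·1/225 + 1331/81984·289/121 + 1661/5376·1 = 1/3 ✓
b·Ac: 1331/81984·122/121 + 1661/5376·808/1661 = 1/6 ✓
b·c³: (-50625/15616)·(-1/3375) + 1331/81984·(-4913/1331) + 1661/5376·1 = 1/4 ✓
b·(c∘Ac): 1331/81984·(-2074/1331) + 1661/5376·808/1661 = 1/8 ✓
b·Ac²: 1331/81984·(-122/1815) + 1661/5376·6808/24915 = 1/12 ✓
b·A²c: 1661/5376·224/1661 = 1/24 ✓; 4 stages ⇒ order 4.

4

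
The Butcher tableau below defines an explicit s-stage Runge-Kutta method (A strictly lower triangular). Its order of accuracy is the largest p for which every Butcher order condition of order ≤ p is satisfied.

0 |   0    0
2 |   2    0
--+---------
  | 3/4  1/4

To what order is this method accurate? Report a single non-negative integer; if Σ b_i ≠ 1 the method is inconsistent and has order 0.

b = (3/4, 1/4)
c = (0, 2)
Σ b_i: 3/4·1 + 1/4·1 = 1 ✓
b·c: 1/4·2 = 1/2 ✓; 2 stages ⇒ order 2.

2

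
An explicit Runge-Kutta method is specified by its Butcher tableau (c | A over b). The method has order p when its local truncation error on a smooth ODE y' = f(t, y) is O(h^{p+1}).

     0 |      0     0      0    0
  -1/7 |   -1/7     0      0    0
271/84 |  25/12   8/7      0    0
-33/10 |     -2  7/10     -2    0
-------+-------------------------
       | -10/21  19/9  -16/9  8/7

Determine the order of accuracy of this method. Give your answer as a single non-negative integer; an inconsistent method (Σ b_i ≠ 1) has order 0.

1

b = (-10/21, 19/9, -16/9, 8/7)
c = (0, -1/7, 271/84, -33/10)
Ac = (0, 0, -8/49, -688/105)
Σ b_i: (-10/21)·1 + 19/9·1 + (-16/9)·1 + 8/7·1 = 1 ✓
b·c: 19/9·(-1/7) + (-16/9)·271/84 + 8/7·(-33/10) = -9269/945 ≠ 1/2 ⇒ order 1.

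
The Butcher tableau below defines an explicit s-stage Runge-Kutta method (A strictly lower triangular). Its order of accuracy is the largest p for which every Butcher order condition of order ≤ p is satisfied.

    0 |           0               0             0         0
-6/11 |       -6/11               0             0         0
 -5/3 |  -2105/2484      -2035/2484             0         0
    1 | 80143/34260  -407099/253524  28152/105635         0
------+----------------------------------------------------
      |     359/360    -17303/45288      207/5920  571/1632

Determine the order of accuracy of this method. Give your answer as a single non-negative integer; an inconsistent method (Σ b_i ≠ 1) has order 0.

b = (359/360, -17303/45288, 207/5920, 571/1632)
c = (0, -6/11, -5/3, 1)
Ac = (0, 0, 185/414, 493/1142)
Σ b_i: 359/360·1 + (-17303/45288)·1 + 207/5920·1 + 571/1632·1 = 1 ✓
b·c: (-17303/45288)·(-6/11) + 207/5920·(-5/3) + 571/1632·1 = 1/2 ✓
b·c²: (-17303/45288)·36/121 + 207/5920·25/9 + 571/1632·1 = 1/3 ✓
b·Ac: 207/5920·185/414 + 571/1632·493/1142 = 1/6 ✓
b·c³: (-17303/45288)·(-216/1331) + 207/5920·(-125/27) + 571/1632·1 = 1/4 ✓
b·(c∘Ac): 207/5920·(-925/1242) + 571/1632·493/1142 = 1/8 ✓
b·Ac²: 207/5920·(-185/759) + 571/1632·1649/6281 = 1/12 ✓
b·A²c: 571/1632·68/571 = 1/24 ✓; 4 stages ⇒ order 4.

4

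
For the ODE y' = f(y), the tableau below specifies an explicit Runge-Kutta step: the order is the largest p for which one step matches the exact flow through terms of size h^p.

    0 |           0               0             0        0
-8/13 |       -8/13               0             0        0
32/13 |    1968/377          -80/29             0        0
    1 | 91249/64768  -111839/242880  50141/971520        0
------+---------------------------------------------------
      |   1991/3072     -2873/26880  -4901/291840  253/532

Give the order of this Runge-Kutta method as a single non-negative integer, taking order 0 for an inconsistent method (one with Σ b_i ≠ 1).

4

b = (1991/3072, -2873/26880, -4901/291840, 253/532)
c = (0, -8/13, 32/13, 1)
Ac = (0, 0, 640/377, 623/1518)
Σ b_i: 1991/3072·1 + (-2873/26880)·1 + (-4901/291840)·1 + 253/532·1 = 1 ✓
b·c: (-2873/26880)·(-8/13) + (-4901/291840)·32/13 + 253/532·1 = 1/2 ✓
b·c²: (-2873/26880)·64/169 + (-4901/291840)·1024/169 + 253/532·1 = 1/3 ✓
b·Ac: (-4901/291840)·640/377 + 253/532·623/1518 = 1/6 ✓
b·c³: (-2873/26880)·(-512/2197) + (-4901/291840)·32768/2197 + 253/532·1 = 1/4 ✓
b·(c∘Ac): (-4901/291840)·20480/4901 + 253/532·623/1518 = 1/8 ✓
b·Ac²: (-4901/291840)·(-5120/4901) + 253/532·35/253 = 1/12 ✓
b·A²c: 253/532·133/1518 = 1/24 ✓; 4 stages ⇒ order 4.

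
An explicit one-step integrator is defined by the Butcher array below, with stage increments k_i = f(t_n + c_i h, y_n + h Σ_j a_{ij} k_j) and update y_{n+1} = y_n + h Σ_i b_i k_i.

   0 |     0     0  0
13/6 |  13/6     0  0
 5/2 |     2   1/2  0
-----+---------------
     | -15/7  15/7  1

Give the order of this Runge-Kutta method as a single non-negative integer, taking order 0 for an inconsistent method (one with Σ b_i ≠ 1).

b = (-15/7, 15/7, 1)
c = (0, 13/6, 5/2)
Ac = (0, 0, 13/12)
Σ b_i: (-15/7)·1 + 15/7·1 + 1·1 = 1 ✓
b·c: 15/7·13/6 + 1·5/2 = 50/7 ≠ 1/2 ⇒ order 1.

1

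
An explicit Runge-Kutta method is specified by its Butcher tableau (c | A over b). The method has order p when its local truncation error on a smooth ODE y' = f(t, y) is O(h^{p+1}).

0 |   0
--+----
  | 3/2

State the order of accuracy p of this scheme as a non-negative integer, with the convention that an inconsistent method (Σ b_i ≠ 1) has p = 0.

b = (3/2)
c = (0)
Σ b_i: 3/2·1 = 3/2 ≠ 1 ⇒ order 0.

0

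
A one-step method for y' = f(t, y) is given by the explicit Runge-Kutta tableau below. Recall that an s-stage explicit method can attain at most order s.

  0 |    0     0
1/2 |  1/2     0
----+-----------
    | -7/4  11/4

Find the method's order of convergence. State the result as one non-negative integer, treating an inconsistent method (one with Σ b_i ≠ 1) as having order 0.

b = (-7/4, 11/4)
c = (0, 1/2)
Σ b_i: (-7/4)·1 + 11/4·1 = 1 ✓
b·c: 11/4·1/2 = 11/8 ≠ 1/2 ⇒ order 1.

1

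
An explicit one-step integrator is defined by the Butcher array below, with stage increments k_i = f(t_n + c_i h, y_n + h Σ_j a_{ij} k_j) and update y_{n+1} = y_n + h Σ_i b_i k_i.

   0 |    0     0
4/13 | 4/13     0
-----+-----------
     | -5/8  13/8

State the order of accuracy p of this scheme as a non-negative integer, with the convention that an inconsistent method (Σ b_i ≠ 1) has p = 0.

b = (-5/8, 13/8)
c = (0, 4/13)
Σ b_i: (-5/8)·1 + 13/8·1 = 1 ✓
b·c: 13/8·4/13 = 1/2 ✓; 2 stages ⇒ order 2.

2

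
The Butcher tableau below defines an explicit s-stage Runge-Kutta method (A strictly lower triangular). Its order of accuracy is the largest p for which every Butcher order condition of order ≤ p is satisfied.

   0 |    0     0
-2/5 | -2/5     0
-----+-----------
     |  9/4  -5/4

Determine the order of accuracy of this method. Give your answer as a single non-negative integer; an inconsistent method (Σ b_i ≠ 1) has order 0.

2

b = (9/4, -5/4)
c = (0, -2/5)
Σ b_i: 9/4·1 + (-5/4)·1 = 1 ✓
b·c: (-5/4)·(-2/5) = 1/2 ✓; 2 stages ⇒ order 2.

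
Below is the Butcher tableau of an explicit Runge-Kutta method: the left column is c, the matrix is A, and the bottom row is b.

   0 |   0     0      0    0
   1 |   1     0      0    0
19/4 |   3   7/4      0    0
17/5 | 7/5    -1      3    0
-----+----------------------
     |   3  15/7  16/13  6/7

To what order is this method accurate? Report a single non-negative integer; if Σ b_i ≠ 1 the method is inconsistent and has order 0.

0

b = (3, 15/7, 16/13, 6/7)
c = (0, 1, 19/4, 17/5)
Ac = (0, 0, 7/4, 53/4)
Σ b_i: 3·1 + 15/7·1 + 16/13·1 + 6/7·1 = 94/13 ≠ 1 ⇒ order 0.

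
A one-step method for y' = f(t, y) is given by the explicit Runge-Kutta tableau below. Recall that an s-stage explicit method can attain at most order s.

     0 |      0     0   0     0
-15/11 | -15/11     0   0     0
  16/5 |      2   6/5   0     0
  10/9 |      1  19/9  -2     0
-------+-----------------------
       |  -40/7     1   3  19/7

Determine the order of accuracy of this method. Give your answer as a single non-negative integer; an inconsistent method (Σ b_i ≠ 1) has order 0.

1

b = (-40/7, 1, 3, 19/7)
c = (0, -15/11, 16/5, 10/9)
Ac = (0, 0, -18/11, -1531/165)
Σ b_i: (-40/7)·1 + 1·1 + 3·1 + 19/7·1 = 1 ✓
b·c: 1·(-15/11) + 3·16/5 + 19/7·10/9 = 38989/3465 ≠ 1/2 ⇒ order 1.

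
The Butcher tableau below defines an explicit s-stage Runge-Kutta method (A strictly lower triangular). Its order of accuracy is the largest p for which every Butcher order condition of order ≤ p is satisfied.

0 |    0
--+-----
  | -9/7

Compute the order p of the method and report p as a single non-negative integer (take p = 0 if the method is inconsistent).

0

b = (-9/7)
c = (0)
Σ b_i: (-9/7)·1 = -9/7 ≠ 1 ⇒ order 0.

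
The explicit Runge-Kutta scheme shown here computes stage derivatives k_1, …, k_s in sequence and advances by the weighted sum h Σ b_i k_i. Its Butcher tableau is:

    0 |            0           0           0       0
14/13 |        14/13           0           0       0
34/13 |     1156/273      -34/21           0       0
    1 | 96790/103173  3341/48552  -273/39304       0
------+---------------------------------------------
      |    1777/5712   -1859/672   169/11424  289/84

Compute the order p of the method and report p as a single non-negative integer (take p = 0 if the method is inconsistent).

b = (1777/5712, -1859/672, 169/11424, 289/84)
c = (0, 14/13, 34/13, 1)
Ac = (0, 0, -68/39, 97/1734)
Σ b_i: 1777/5712·1 + (-1859/672)·1 + 169/11424·1 + 289/84·1 = 1 ✓
b·c: (-1859/672)·14/13 + 169/11424·34/13 + 289/84·1 = 1/2 ✓
b·c²: (-1859/672)·196/169 + 169/11424·1156/169 + 289/84·1 = 1/3 ✓
b·Ac: 169/11424·(-68/39) + 289/84·97/1734 = 1/6 ✓
b·c³: (-1859/672)·2744/2197 + 169/11424·39304/2197 + 289/84·1 = 1/4 ✓
b·(c∘Ac): 169/11424·(-2312/507) + 289/84·97/1734 = 1/8 ✓
b·Ac²: 169/11424·(-952/507) + 289/84·28/867 = 1/12 ✓
b·A²c: 289/84·7/578 = 1/24 ✓; 4 stages ⇒ order 4.

4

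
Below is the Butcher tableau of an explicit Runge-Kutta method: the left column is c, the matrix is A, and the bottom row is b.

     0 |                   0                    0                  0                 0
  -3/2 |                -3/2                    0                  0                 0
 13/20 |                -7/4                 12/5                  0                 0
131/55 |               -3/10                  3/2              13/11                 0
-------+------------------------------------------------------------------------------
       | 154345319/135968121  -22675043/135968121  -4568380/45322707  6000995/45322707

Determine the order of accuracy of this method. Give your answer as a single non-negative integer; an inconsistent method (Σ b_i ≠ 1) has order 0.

3

b = (154345319/135968121, -22675043/135968121, -4568380/45322707, 6000995/45322707)
c = (0, -3/2, 13/20, 131/55)
Ac = (0, 0, -18/5, -163/110)
Σ b_i: 154345319/135968121·1 + (-22675043/135968121)·1 + (-4568380/45322707)·1 + 6000995/45322707·1 = 1 ✓
b·c: (-22675043/135968121)·(-3/2) + (-4568380/45322707)·13/20 + 6000995/45322707·131/55 = 1/2 ✓
b·c²: (-22675043/135968121)·9/4 + (-4568380/45322707)·169/400 + 6000995/45322707·17161/3025 = 1/3 ✓
b·Ac: (-4568380/45322707)·(-18/5) + 6000995/45322707·(-163/110) = 1/6 ✓
b·c³: (-22675043/135968121)·(-27/8) + (-4568380/45322707)·2197/8000 + 6000995/45322707·2248091/166375 = 463502294941/199419910800 ≠ 1/4 ⇒ order 3.
b·(c∘Ac): (-4568380/45322707)·(-117/50) + 6000995/45322707·(-21353/6050) = -20980063/90645414 ≠ 1/8
b·Ac²: (-4568380/45322707)·27/5 + 6000995/45322707·17047/4400 = -113559037/3625816560 ≠ 1/12
b·A²c: 6000995/45322707·(-234/55) = -8510502/15107569 ≠ 1/24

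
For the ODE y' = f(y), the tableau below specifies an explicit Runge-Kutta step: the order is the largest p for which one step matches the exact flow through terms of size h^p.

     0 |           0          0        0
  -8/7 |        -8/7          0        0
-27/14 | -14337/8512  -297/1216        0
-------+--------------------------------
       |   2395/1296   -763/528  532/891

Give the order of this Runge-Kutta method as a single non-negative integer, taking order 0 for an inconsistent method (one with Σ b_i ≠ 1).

b = (2395/1296, -763/528, 532/891)
c = (0, -8/7, -27/14)
Ac = (0, 0, 297/1064)
Σ b_i: 2395/1296·1 + (-763/528)·1 + 532/891·1 = 1 ✓
b·c: (-763/528)·(-8/7) + 532/891·(-27/14) = 1/2 ✓
b·c²: (-763/528)·64/49 + 532/891·729/196 = 1/3 ✓
b·Ac: 532/891·297/1064 = 1/6 ✓; 3 stages ⇒ order 3.

3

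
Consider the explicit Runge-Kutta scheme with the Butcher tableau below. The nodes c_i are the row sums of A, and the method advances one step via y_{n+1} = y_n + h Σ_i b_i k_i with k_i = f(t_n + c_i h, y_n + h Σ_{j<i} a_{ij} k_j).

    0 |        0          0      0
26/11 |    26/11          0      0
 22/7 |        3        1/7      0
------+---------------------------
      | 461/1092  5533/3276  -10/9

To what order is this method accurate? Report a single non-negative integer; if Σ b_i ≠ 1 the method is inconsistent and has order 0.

2

b = (461/1092, 5533/3276, -10/9)
c = (0, 26/11, 22/7)
Ac = (0, 0, 26/77)
Σ b_i: 461/1092·1 + 5533/3276·1 + (-10/9)·1 = 1 ✓
b·c: 5533/3276·26/11 + (-10/9)·22/7 = 1/2 ✓
b·c²: 5533/3276·676/121 + (-10/9)·484/49 = -2489/1617 ≠ 1/3 ⇒ order 2.
b·Ac: (-10/9)·26/77 = -260/693 ≠ 1/6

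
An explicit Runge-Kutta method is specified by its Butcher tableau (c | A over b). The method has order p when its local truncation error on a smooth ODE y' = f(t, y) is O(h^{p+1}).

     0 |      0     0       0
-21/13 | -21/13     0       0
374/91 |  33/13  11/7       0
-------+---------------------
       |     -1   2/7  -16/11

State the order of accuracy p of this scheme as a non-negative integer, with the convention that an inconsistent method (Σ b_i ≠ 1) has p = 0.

b = (-1, 2/7, -16/11)
c = (0, -21/13, 374/91)
Ac = (0, 0, -33/13)
Σ b_i: (-1)·1 + 2/7·1 + (-16/11)·1 = -167/77 ≠ 1 ⇒ order 0.

0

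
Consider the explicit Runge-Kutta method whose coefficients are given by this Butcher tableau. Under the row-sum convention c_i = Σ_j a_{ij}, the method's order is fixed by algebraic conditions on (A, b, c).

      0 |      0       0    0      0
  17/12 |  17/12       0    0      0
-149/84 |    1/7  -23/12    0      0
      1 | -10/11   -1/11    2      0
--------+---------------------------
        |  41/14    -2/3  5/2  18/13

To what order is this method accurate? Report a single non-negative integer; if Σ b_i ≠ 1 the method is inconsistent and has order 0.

b = (41/14, -2/3, 5/2, 18/13)
c = (0, 17/12, -149/84, 1)
Ac = (0, 0, -391/144, -3397/924)
Σ b_i: 41/14·1 + (-2/3)·1 + 5/2·1 + 18/13·1 = 1678/273 ≠ 1 ⇒ order 0.

0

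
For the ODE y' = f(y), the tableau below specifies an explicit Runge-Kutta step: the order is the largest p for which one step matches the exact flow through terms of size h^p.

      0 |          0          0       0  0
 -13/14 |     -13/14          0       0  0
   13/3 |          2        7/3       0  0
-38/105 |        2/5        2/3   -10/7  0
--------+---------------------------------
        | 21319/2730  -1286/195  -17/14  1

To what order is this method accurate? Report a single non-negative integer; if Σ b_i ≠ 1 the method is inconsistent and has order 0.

2

b = (21319/2730, -1286/195, -17/14, 1)
c = (0, -13/14, 13/3, -38/105)
Ac = (0, 0, -13/6, -143/21)
Σ b_i: 21319/2730·1 + (-1286/195)·1 + (-17/14)·1 + 1·1 = 1 ✓
b·c: (-1286/195)·(-13/14) + (-17/14)·13/3 + 1·(-38/105) = 1/2 ✓
b·c²: (-1286/195)·169/196 + (-17/14)·169/9 + 1·1444/11025 = -104212/3675 ≠ 1/3 ⇒ order 2.
b·Ac: (-17/14)·(-13/6) + 1·(-143/21) = -117/28 ≠ 1/6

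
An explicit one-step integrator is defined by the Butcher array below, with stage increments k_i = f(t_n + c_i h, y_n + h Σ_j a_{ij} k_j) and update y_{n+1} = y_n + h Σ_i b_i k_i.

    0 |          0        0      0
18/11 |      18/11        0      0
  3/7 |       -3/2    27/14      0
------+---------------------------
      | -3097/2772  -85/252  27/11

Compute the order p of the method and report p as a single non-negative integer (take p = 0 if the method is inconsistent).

b = (-3097/2772, -85/252, 27/11)
c = (0, 18/11, 3/7)
Ac = (0, 0, 243/77)
Σ b_i: (-3097/2772)·1 + (-85/252)·1 + 27/11·1 = 1 ✓
b·c: (-85/252)·18/11 + 27/11·3/7 = 1/2 ✓
b·c²: (-85/252)·324/121 + 27/11·9/49 = -2682/5929 ≠ 1/3 ⇒ order 2.
b·Ac: 27/11·243/77 = 6561/847 ≠ 1/6

2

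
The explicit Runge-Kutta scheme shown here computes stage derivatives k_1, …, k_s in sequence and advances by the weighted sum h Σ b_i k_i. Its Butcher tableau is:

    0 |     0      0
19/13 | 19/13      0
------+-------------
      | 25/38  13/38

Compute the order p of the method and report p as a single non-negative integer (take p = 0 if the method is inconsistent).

2

b = (25/38, 13/38)
c = (0, 19/13)
Σ b_i: 25/38·1 + 13/38·1 = 1 ✓
b·c: 13/38·19/13 = 1/2 ✓; 2 stages ⇒ order 2.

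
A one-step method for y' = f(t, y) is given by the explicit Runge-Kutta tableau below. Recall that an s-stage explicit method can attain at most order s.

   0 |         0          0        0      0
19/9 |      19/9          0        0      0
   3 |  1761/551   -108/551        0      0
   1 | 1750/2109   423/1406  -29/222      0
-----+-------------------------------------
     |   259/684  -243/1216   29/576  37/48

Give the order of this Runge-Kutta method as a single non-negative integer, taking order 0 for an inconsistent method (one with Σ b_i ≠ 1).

b = (259/684, -243/1216, 29/576, 37/48)
c = (0, 19/9, 3, 1)
Ac = (0, 0, -12/29, 9/37)
Σ b_i: 259/684·1 + (-243/1216)·1 + 29/576·1 + 37/48·1 = 1 ✓
b·c: (-243/1216)·19/9 + 29/576·3 + 37/48·1 = 1/2 ✓
b·c²: (-243/1216)·361/81 + 29/576·9 + 37/48·1 = 1/3 ✓
b·Ac: 29/576·(-12/29) + 37/48·9/37 = 1/6 ✓
b·c³: (-243/1216)·6859/729 + 29/576·27 + 37/48·1 = 1/4 ✓
b·(c∘Ac): 29/576·(-36/29) + 37/48·9/37 = 1/8 ✓
b·Ac²: 29/576·(-76/87) + 37/48·55/333 = 1/12 ✓
b·A²c: 37/48·2/37 = 1/24 ✓; 4 stages ⇒ order 4.

4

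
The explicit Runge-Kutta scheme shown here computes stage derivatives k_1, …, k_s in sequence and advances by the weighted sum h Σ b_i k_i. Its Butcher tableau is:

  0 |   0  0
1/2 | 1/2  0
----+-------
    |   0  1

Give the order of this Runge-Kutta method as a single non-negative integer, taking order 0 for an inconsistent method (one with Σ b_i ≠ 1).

2

b = (0, 1)
c = (0, 1/2)
Σ b_i: 1·1 = 1 ✓
b·c: 1·1/2 = 1/2 ✓; 2 stages ⇒ order 2.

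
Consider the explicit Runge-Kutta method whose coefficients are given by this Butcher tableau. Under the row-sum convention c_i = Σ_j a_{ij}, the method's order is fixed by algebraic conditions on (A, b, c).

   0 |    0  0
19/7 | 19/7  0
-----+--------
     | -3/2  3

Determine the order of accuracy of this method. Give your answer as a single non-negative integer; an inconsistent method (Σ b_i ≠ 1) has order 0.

0

b = (-3/2, 3)
c = (0, 19/7)
Σ b_i: (-3/2)·1 + 3·1 = 3/2 ≠ 1 ⇒ order 0.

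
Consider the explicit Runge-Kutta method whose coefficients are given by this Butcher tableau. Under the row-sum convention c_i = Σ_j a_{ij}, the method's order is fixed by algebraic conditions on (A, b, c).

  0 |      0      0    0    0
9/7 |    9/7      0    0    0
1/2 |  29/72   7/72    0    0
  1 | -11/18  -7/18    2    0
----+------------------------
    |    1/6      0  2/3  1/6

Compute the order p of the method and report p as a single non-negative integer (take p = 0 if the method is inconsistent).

4

b = (1/6, 0, 2/3, 1/6)
c = (0, 9/7, 1/2, 1)
Ac = (0, 0, 1/8, 1/2)
Σ b_i: 1/6·1 + 2/3·1 + 1/6·1 = 1 ✓
b·c: 2/3·1/2 + 1/6·1 = 1/2 ✓
b·c²: 2/3·1/4 + 1/6·1 = 1/3 ✓
b·Ac: 2/3·1/8 + 1/6·1/2 = 1/6 ✓
b·c³: 2/3·1/8 + 1/6·1 = 1/4 ✓
b·(c∘Ac): 2/3·1/16 + 1/6·1/2 = 1/8 ✓
b·Ac²: 2/3·9/56 + 1/6·(-1/7) = 1/12 ✓
b·A²c: 1/6·1/4 = 1/24 ✓; 4 stages ⇒ order 4.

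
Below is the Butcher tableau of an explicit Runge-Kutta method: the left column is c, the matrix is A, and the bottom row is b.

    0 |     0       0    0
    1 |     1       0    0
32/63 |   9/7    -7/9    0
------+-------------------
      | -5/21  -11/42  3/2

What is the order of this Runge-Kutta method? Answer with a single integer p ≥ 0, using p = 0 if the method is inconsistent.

2

b = (-5/21, -11/42, 3/2)
c = (0, 1, 32/63)
Ac = (0, 0, -7/9)
Σ b_i: (-5/21)·1 + (-11/42)·1 + 3/2·1 = 1 ✓
b·c: (-11/42)·1 + 3/2·32/63 = 1/2 ✓
b·c²: (-11/42)·1 + 3/2·1024/3969 = 331/2646 ≠ 1/3 ⇒ order 2.
b·Ac: 3/2·(-7/9) = -7/6 ≠ 1/6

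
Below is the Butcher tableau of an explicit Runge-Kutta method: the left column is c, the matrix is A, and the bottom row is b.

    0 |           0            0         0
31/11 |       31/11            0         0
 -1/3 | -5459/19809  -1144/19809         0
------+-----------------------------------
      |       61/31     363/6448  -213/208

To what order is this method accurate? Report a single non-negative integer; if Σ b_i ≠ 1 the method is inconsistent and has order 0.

3

b = (61/31, 363/6448, -213/208)
c = (0, 31/11, -1/3)
Ac = (0, 0, -104/639)
Σ b_i: 61/31·1 + 363/6448·1 + (-213/208)·1 = 1 ✓
b·c: 363/6448·31/11 + (-213/208)·(-1/3) = 1/2 ✓
b·c²: 363/6448·961/121 + (-213/208)·1/9 = 1/3 ✓
b·Ac: (-213/208)·(-104/639) = 1/6 ✓; 3 stages ⇒ order 3.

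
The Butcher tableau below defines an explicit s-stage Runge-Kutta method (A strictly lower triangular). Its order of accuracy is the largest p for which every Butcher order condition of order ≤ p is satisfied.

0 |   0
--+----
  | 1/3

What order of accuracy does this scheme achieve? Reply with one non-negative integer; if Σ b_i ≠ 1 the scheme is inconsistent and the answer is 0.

0

b = (1/3)
c = (0)
Σ b_i: 1/3·1 = 1/3 ≠ 1 ⇒ order 0.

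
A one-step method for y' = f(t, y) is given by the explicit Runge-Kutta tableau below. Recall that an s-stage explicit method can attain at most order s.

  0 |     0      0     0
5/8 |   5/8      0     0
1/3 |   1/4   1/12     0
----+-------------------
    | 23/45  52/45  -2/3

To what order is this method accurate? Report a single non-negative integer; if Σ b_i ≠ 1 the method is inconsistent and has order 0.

b = (23/45, 52/45, -2/3)
c = (0, 5/8, 1/3)
Ac = (0, 0, 5/96)
Σ b_i: 23/45·1 + 52/45·1 + (-2/3)·1 = 1 ✓
b·c: 52/45·5/8 + (-2/3)·1/3 = 1/2 ✓
b·c²: 52/45·25/64 + (-2/3)·1/9 = 163/432 ≠ 1/3 ⇒ order 2.
b·Ac: (-2/3)·5/96 = -5/144 ≠ 1/6

2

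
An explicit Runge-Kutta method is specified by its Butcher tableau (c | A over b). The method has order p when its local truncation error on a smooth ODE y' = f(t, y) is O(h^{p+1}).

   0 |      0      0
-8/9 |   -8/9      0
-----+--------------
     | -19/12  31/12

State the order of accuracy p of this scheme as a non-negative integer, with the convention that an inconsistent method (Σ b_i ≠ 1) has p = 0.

1

b = (-19/12, 31/12)
c = (0, -8/9)
Σ b_i: (-19/12)·1 + 31/12·1 = 1 ✓
b·c: 31/12·(-8/9) = -62/27 ≠ 1/2 ⇒ order 1.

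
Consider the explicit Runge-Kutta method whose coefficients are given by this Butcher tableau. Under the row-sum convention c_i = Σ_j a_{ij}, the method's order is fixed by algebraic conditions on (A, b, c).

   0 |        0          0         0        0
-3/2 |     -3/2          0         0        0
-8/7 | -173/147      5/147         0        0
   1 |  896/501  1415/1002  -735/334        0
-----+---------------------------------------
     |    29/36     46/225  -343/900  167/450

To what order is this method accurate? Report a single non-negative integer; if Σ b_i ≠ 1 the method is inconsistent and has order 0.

b = (29/36, 46/225, -343/900, 167/450)
c = (0, -3/2, -8/7, 1)
Ac = (0, 0, -5/98, 265/668)
Σ b_i: 29/36·1 + 46/225·1 + (-343/900)·1 + 167/450·1 = 1 ✓
b·c: 46/225·(-3/2) + (-343/900)·(-8/7) + 167/450·1 = 1/2 ✓
b·c²: 46/225·9/4 + (-343/900)·64/49 + 167/450·1 = 1/3 ✓
b·Ac: (-343/900)·(-5/98) + 167/450·265/668 = 1/6 ✓
b·c³: 46/225·(-27/8) + (-343/900)·(-512/343) + 167/450·1 = 1/4 ✓
b·(c∘Ac): (-343/900)·20/343 + 167/450·265/668 = 1/8 ✓
b·Ac²: (-343/900)·15/196 + 167/450·405/1336 = 1/12 ✓
b·A²c: 167/450·75/668 = 1/24 ✓; 4 stages ⇒ order 4.

4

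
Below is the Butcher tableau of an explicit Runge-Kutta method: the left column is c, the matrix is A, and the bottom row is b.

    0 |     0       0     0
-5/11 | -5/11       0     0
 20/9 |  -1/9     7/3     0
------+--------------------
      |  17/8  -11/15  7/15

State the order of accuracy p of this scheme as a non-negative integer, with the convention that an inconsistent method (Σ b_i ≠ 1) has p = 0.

b = (17/8, -11/15, 7/15)
c = (0, -5/11, 20/9)
Ac = (0, 0, -35/33)
Σ b_i: 17/8·1 + (-11/15)·1 + 7/15·1 = 223/120 ≠ 1 ⇒ order 0.

0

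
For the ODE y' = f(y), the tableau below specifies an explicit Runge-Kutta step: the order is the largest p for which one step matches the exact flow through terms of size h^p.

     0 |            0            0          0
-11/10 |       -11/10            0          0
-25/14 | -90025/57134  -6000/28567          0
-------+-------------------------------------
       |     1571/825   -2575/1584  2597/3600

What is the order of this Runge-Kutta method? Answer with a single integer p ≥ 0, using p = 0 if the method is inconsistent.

b = (1571/825, -2575/1584, 2597/3600)
c = (0, -11/10, -25/14)
Ac = (0, 0, 600/2597)
Σ b_i: 1571/825·1 + (-2575/1584)·1 + 2597/3600·1 = 1 ✓
b·c: (-2575/1584)·(-11/10) + 2597/3600·(-25/14) = 1/2 ✓
b·c²: (-2575/1584)·121/100 + 2597/3600·625/196 = 1/3 ✓
b·Ac: 2597/3600·600/2597 = 1/6 ✓; 3 stages ⇒ order 3.

3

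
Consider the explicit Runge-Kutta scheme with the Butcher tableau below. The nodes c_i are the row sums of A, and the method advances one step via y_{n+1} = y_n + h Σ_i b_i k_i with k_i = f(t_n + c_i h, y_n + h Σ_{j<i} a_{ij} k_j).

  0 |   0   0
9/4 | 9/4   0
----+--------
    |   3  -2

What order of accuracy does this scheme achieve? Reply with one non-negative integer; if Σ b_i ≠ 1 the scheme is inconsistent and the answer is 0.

1

b = (3, -2)
c = (0, 9/4)
Σ b_i: 3·1 + (-2)·1 = 1 ✓
b·c: (-2)·9/4 = -9/2 ≠ 1/2 ⇒ order 1.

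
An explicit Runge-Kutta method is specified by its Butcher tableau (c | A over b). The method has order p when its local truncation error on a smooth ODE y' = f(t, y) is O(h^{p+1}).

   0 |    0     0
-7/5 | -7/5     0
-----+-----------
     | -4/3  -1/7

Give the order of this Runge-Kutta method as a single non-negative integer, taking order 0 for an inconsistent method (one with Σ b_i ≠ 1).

0

b = (-4/3, -1/7)
c = (0, -7/5)
Σ b_i: (-4/3)·1 + (-1/7)·1 = -31/21 ≠ 1 ⇒ order 0.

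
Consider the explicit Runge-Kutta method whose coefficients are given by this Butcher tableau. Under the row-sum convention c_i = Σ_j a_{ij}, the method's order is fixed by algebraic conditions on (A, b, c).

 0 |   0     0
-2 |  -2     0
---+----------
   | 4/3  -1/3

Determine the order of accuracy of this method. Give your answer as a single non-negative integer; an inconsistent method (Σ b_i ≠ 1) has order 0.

1

b = (4/3, -1/3)
c = (0, -2)
Σ b_i: 4/3·1 + (-1/3)·1 = 1 ✓
b·c: (-1/3)·(-2) = 2/3 ≠ 1/2 ⇒ order 1.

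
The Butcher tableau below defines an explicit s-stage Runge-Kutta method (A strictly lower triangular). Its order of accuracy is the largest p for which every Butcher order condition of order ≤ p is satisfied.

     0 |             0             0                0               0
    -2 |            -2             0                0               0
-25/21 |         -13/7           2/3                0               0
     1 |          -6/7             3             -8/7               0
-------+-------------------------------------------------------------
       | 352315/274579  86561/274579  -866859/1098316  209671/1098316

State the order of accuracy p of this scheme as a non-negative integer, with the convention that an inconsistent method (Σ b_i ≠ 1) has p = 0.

3

b = (352315/274579, 86561/274579, -866859/1098316, 209671/1098316)
c = (0, -2, -25/21, 1)
Ac = (0, 0, -4/3, -682/147)
Σ b_i: 352315/274579·1 + 86561/274579·1 + (-866859/1098316)·1 + 209671/1098316·1 = 1 ✓
b·c: 86561/274579·(-2) + (-866859/1098316)·(-25/21) + 209671/1098316·1 = 1/2 ✓
b·c²: 86561/274579·4 + (-866859/1098316)·625/441 + 209671/1098316·1 = 1/3 ✓
b·Ac: (-866859/1098316)·(-4/3) + 209671/1098316·(-682/147) = 1/6 ✓
b·c³: 86561/274579·(-8) + (-866859/1098316)·(-15625/9261) + 209671/1098316·1 = -34578539/34596954 ≠ 1/4 ⇒ order 3.
b·(c∘Ac): (-866859/1098316)·100/63 + 209671/1098316·(-682/147) = -1174363/549158 ≠ 1/8
b·Ac²: (-866859/1098316)·8/3 + 209671/1098316·32044/3087 = -2129009/17298477 ≠ 1/12
b·A²c: 209671/1098316·32/21 = 239624/823737 ≠ 1/24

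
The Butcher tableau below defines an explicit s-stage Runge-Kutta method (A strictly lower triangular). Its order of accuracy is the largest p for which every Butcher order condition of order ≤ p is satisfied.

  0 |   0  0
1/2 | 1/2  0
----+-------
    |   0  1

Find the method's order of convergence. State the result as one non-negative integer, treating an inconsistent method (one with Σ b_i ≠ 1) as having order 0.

b = (0, 1)
c = (0, 1/2)
Σ b_i: 1·1 = 1 ✓
b·c: 1·1/2 = 1/2 ✓; 2 stages ⇒ order 2.

2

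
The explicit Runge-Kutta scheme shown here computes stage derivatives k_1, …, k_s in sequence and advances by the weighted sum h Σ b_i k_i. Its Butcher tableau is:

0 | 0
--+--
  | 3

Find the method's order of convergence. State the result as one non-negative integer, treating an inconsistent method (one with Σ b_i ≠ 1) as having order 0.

0

b = (3)
c = (0)
Σ b_i: 3·1 = 3 ≠ 1 ⇒ order 0.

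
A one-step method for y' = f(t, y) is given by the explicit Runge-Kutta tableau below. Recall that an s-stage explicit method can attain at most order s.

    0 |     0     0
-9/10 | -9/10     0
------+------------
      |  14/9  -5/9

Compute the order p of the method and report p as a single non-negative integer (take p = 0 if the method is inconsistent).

2

b = (14/9, -5/9)
c = (0, -9/10)
Σ b_i: 14/9·1 + (-5/9)·1 = 1 ✓
b·c: (-5/9)·(-9/10) = 1/2 ✓; 2 stages ⇒ order 2.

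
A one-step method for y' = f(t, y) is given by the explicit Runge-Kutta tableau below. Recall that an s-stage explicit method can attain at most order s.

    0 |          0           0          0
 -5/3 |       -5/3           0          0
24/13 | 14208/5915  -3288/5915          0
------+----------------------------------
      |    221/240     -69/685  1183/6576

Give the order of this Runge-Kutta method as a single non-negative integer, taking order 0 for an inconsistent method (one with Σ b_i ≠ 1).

3

b = (221/240, -69/685, 1183/6576)
c = (0, -5/3, 24/13)
Ac = (0, 0, 1096/1183)
Σ b_i: 221/240·1 + (-69/685)·1 + 1183/6576·1 = 1 ✓
b·c: (-69/685)·(-5/3) + 1183/6576·24/13 = 1/2 ✓
b·c²: (-69/685)·25/9 + 1183/6576·576/169 = 1/3 ✓
b·Ac: 1183/6576·1096/1183 = 1/6 ✓; 3 stages ⇒ order 3.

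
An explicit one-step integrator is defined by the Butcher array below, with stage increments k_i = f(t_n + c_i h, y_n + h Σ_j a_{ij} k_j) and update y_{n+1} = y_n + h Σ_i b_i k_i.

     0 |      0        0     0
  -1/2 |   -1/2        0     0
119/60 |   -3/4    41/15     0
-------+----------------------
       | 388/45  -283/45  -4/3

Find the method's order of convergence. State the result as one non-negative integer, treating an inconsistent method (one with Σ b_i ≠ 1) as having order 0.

b = (388/45, -283/45, -4/3)
c = (0, -1/2, 119/60)
Ac = (0, 0, -41/30)
Σ b_i: 388/45·1 + (-283/45)·1 + (-4/3)·1 = 1 ✓
b·c: (-283/45)·(-1/2) + (-4/3)·119/60 = 1/2 ✓
b·c²: (-283/45)·1/4 + (-4/3)·14161/3600 = -9203/1350 ≠ 1/3 ⇒ order 2.
b·Ac: (-4/3)·(-41/30) = 82/45 ≠ 1/6

2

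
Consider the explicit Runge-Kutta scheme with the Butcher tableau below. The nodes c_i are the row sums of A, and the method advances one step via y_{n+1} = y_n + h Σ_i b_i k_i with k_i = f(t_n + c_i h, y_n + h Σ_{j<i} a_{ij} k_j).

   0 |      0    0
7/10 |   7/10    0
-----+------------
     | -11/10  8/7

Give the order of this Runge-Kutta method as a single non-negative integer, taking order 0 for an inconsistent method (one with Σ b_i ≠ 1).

0

b = (-11/10, 8/7)
c = (0, 7/10)
Σ b_i: (-11/10)·1 + 8/7·1 = 3/70 ≠ 1 ⇒ order 0.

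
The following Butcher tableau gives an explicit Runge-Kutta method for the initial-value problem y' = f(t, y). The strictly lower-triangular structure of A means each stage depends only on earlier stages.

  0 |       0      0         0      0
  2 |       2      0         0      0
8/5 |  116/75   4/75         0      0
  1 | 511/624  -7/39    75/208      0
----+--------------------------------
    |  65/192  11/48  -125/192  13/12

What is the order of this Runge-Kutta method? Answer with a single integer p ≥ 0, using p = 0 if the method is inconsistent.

4

b = (65/192, 11/48, -125/192, 13/12)
c = (0, 2, 8/5, 1)
Ac = (0, 0, 8/75, 17/78)
Σ b_i: 65/192·1 + 11/48·1 + (-125/192)·1 + 13/12·1 = 1 ✓
b·c: 11/48·2 + (-125/192)·8/5 + 13/12·1 = 1/2 ✓
b·c²: 11/48·4 + (-125/192)·64/25 + 13/12·1 = 1/3 ✓
b·Ac: (-125/192)·8/75 + 13/12·17/78 = 1/6 ✓
b·c³: 11/48·8 + (-125/192)·512/125 + 13/12·1 = 1/4 ✓
b·(c∘Ac): (-125/192)·64/375 + 13/12·17/78 = 1/8 ✓
b·Ac²: (-125/192)·16/75 + 13/12·8/39 = 1/12 ✓
b·A²c: 13/12·1/26 = 1/24 ✓; 4 stages ⇒ order 4.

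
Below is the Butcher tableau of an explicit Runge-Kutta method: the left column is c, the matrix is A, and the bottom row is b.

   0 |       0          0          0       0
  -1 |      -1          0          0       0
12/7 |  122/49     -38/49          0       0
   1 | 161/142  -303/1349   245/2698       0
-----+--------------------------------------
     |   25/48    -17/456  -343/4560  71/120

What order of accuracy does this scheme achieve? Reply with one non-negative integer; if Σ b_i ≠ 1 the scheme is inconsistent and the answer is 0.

b = (25/48, -17/456, -343/4560, 71/120)
c = (0, -1, 12/7, 1)
Ac = (0, 0, 38/49, 27/71)
Σ b_i: 25/48·1 + (-17/456)·1 + (-343/4560)·1 + 71/120·1 = 1 ✓
b·c: (-17/456)·(-1) + (-343/4560)·12/7 + 71/120·1 = 1/2 ✓
b·c²: (-17/456)·1 + (-343/4560)·144/49 + 71/120·1 = 1/3 ✓
b·Ac: (-343/4560)·38/49 + 71/120·27/71 = 1/6 ✓
b·c³: (-17/456)·(-1) + (-343/4560)·1728/343 + 71/120·1 = 1/4 ✓
b·(c∘Ac): (-343/4560)·456/343 + 71/120·27/71 = 1/8 ✓
b·Ac²: (-343/4560)·(-38/49) + 71/120·3/71 = 1/12 ✓
b·A²c: 71/120·5/71 = 1/24 ✓; 4 stages ⇒ order 4.

4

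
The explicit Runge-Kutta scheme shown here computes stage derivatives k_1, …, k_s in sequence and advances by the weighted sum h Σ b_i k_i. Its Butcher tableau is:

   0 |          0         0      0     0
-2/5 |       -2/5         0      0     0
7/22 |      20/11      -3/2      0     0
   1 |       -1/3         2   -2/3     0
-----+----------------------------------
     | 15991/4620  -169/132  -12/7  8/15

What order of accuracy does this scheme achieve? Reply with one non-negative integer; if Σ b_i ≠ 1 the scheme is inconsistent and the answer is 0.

2

b = (15991/4620, -169/132, -12/7, 8/15)
c = (0, -2/5, 7/22, 1)
Ac = (0, 0, 3/5, -167/165)
Σ b_i: 15991/4620·1 + (-169/132)·1 + (-12/7)·1 + 8/15·1 = 1 ✓
b·c: (-169/132)·(-2/5) + (-12/7)·7/22 + 8/15·1 = 1/2 ✓
b·c²: (-169/132)·4/25 + (-12/7)·49/484 + 8/15·1 = 1406/9075 ≠ 1/3 ⇒ order 2.
b·Ac: (-12/7)·3/5 + 8/15·(-167/165) = -27172/17325 ≠ 1/6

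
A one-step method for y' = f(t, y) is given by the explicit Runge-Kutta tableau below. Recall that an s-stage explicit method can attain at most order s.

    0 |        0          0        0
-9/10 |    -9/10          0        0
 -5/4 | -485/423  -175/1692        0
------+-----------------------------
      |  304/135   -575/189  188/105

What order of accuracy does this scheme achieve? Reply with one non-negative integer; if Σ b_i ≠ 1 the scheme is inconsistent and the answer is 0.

b = (304/135, -575/189, 188/105)
c = (0, -9/10, -5/4)
Ac = (0, 0, 35/376)
Σ b_i: 304/135·1 + (-575/189)·1 + 188/105·1 = 1 ✓
b·c: (-575/189)·(-9/10) + 188/105·(-5/4) = 1/2 ✓
b·c²: (-575/189)·81/100 + 188/105·25/16 = 1/3 ✓
b·Ac: 188/105·35/376 = 1/6 ✓; 3 stages ⇒ order 3.

3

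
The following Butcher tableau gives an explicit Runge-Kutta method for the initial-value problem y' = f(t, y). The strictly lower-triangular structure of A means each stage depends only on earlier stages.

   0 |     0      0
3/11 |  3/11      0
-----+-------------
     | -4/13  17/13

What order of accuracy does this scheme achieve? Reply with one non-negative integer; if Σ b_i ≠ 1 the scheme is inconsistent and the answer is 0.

b = (-4/13, 17/13)
c = (0, 3/11)
Σ b_i: (-4/13)·1 + 17/13·1 = 1 ✓
b·c: 17/13·3/11 = 51/143 ≠ 1/2 ⇒ order 1.

1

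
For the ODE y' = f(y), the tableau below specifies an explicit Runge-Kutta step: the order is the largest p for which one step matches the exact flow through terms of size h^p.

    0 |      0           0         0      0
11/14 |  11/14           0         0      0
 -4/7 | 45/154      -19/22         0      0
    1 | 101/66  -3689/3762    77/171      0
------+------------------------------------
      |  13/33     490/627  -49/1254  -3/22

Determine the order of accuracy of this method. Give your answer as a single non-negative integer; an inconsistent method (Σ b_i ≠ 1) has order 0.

b = (13/33, 490/627, -49/1254, -3/22)
c = (0, 11/14, -4/7, 1)
Ac = (0, 0, -19/28, -37/36)
Σ b_i: 13/33·1 + 490/627·1 + (-49/1254)·1 + (-3/22)·1 = 1 ✓
b·c: 490/627·11/14 + (-49/1254)·(-4/7) + (-3/22)·1 = 1/2 ✓
b·c²: 490/627·121/196 + (-49/1254)·16/49 + (-3/22)·1 = 1/3 ✓
b·Ac: (-49/1254)·(-19/28) + (-3/22)·(-37/36) = 1/6 ✓
b·c³: 490/627·1331/2744 + (-49/1254)·(-64/343) + (-3/22)·1 = 1/4 ✓
b·(c∘Ac): (-49/1254)·19/49 + (-3/22)·(-37/36) = 1/8 ✓
b·Ac²: (-49/1254)·(-209/392) + (-3/22)·(-11/24) = 1/12 ✓
b·A²c: (-3/22)·(-11/36) = 1/24 ✓; 4 stages ⇒ order 4.

4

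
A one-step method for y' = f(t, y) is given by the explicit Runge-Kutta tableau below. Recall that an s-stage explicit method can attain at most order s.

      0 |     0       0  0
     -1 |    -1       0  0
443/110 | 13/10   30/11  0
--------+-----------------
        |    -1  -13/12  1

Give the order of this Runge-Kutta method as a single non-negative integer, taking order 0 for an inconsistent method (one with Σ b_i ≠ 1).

0

b = (-1, -13/12, 1)
c = (0, -1, 443/110)
Ac = (0, 0, -30/11)
Σ b_i: (-1)·1 + (-13/12)·1 + 1·1 = -13/12 ≠ 1 ⇒ order 0.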